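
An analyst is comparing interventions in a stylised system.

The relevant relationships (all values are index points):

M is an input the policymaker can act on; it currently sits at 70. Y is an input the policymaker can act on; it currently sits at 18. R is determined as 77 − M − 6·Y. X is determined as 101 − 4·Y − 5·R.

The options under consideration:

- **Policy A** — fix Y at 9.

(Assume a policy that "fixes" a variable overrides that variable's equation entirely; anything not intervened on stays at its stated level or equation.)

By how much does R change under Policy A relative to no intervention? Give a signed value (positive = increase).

54

Baseline:
  M = 70
  Y = 18
  R = 77 − 70 − 6·18 = -101
Policy A (Y := 9):
  M = 70
  Y = 9
  R = 77 − 70 − 6·9 = -47
Change in R: -47 − (-101) = 54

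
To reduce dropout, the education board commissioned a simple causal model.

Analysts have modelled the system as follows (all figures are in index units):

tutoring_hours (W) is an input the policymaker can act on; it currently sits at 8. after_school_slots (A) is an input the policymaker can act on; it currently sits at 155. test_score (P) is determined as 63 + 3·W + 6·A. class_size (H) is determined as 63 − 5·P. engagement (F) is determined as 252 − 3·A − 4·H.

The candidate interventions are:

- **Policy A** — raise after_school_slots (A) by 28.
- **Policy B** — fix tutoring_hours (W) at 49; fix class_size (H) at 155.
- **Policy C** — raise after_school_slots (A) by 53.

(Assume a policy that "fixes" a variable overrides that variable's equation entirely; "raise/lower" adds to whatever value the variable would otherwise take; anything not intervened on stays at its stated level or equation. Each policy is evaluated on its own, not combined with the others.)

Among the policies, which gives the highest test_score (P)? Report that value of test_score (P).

1335

Policy A (A + 28):
  W = 8
  A = 155 + 28 = 183
  P = 63 + 3·8 + 6·183 = 1185
Policy B (W := 49, H := 155):
  W = 49
  A = 155
  P = 63 + 3·49 + 6·155 = 1140
Policy C (A + 53):
  W = 8
  A = 155 + 53 = 208
  P = 63 + 3·8 + 6·208 = 1335
Comparing — Policy A: P=1185, Policy B: P=1140, Policy C: P=1335. Highest is 1335 (Policy C).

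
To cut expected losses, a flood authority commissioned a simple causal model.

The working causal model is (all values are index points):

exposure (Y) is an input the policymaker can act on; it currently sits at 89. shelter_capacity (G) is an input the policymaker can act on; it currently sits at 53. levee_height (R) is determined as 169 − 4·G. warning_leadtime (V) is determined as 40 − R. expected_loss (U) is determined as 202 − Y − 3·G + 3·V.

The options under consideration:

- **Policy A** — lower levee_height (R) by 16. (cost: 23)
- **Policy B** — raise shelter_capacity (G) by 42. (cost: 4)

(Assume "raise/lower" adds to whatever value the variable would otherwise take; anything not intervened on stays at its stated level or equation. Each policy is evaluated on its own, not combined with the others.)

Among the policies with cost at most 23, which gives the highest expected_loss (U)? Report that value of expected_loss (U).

Policy A (R − 16):
  Y = 89
  G = 53
  R = 169 − 4·53 (−16 from intervention) = -59
  V = 40 − (-59) = 99
  U = 202 − 89 − 3·53 + 3·99 = 251
Policy B (G + 42):
  Y = 89
  G = 53 + 42 = 95
  R = 169 − 4·95 = -211
  V = 40 − (-211) = 251
  U = 202 − 89 − 3·95 + 3·251 = 581
Comparing — Policy A: U=251, Policy B: U=581. Highest is 581 (Policy B).

581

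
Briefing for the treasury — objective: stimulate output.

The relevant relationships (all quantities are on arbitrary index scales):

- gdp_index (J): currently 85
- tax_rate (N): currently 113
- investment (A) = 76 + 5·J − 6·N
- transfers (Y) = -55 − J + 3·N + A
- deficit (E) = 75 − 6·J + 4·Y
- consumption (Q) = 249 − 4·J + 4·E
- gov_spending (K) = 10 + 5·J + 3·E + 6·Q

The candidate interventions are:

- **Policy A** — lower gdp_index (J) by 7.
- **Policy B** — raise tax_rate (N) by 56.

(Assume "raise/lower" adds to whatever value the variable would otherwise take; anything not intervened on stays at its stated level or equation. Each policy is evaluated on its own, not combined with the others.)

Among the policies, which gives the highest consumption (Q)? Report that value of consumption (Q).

Policy A (J − 7):
  J = 85 − 7 = 78
  N = 113
  A = 76 + 5·78 − 6·113 = -212
  Y = -55 − 78 + 3·113 + (-212) = -6
  E = 75 − 6·78 + 4·(-6) = -417
  Q = 249 − 4·78 + 4·(-417) = -1731
Policy B (N + 56):
  J = 85
  N = 113 + 56 = 169
  A = 76 + 5·85 − 6·169 = -513
  Y = -55 − 85 + 3·169 + (-513) = -146
  E = 75 − 6·85 + 4·(-146) = -1019
  Q = 249 − 4·85 + 4·(-1019) = -4167
Comparing — Policy A: Q=-1731, Policy B: Q=-4167. Highest is -1731 (Policy A).

-1731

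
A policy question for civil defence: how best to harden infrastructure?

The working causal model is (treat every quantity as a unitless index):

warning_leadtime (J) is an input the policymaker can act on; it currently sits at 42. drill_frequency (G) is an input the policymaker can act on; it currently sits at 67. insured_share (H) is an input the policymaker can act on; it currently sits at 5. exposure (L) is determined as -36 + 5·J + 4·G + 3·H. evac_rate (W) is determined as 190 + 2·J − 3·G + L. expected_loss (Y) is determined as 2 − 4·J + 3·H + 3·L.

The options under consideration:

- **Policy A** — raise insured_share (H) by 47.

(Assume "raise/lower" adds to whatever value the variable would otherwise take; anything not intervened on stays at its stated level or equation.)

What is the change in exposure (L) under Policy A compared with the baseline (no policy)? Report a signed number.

Baseline:
  J = 42
  G = 67
  H = 5
  L = -36 + 5·42 + 4·67 + 3·5 = 457
Policy A (H + 47):
  J = 42
  G = 67
  H = 5 + 47 = 52
  L = -36 + 5·42 + 4·67 + 3·52 = 598
Change in L: 598 − 457 = 141

141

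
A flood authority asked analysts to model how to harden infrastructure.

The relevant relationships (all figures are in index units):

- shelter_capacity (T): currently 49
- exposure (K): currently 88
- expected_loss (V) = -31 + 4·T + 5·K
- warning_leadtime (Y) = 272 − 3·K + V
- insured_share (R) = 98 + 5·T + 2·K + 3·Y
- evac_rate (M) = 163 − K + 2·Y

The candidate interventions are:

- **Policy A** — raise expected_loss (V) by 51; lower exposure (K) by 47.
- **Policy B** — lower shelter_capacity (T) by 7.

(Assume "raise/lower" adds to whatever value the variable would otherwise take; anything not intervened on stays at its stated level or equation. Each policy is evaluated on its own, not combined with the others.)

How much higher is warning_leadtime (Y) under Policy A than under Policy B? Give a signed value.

Policy A (V + 51, K − 47):
  T = 49
  K = 88 − 47 = 41
  V = -31 + 4·49 + 5·41 (+51 from intervention) = 421
  Y = 272 − 3·41 + 421 = 570
Policy B (T − 7):
  T = 49 − 7 = 42
  K = 88
  V = -31 + 4·42 + 5·88 = 577
  Y = 272 − 3·88 + 577 = 585
Y: 570 − 585 = -15

-15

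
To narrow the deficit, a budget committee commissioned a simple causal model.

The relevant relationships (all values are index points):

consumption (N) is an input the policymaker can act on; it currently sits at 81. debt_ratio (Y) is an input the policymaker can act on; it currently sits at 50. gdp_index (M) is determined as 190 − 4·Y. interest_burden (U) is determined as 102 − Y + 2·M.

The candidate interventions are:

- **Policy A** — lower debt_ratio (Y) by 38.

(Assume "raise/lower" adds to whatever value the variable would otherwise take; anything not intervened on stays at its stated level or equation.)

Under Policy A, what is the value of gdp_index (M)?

142

Policy A (Y − 38):
  Y = 50 − 38 = 12
  M = 190 − 4·12 = 142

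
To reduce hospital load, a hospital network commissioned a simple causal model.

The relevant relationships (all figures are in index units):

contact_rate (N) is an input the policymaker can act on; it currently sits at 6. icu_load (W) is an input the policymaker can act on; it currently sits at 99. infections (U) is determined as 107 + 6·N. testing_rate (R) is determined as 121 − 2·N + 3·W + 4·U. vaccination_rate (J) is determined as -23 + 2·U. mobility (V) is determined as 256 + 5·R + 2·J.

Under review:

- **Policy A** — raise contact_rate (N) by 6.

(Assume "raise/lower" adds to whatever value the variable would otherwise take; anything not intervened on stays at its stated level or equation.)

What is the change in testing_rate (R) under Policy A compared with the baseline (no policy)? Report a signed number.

132

Baseline:
  N = 6
  W = 99
  U = 107 + 6·6 = 143
  R = 121 − 2·6 + 3·99 + 4·143 = 978
Policy A (N + 6):
  N = 6 + 6 = 12
  W = 99
  U = 107 + 6·12 = 179
  R = 121 − 2·12 + 3·99 + 4·179 = 1110
Change in R: 1110 − 978 = 132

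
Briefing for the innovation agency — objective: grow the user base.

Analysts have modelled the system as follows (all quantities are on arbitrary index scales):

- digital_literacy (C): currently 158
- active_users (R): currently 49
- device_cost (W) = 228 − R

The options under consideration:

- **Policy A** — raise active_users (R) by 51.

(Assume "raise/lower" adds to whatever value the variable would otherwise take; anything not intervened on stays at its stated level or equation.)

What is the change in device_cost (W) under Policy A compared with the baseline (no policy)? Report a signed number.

-51

Baseline:
  R = 49
  W = 228 − 49 = 179
Policy A (R + 51):
  R = 49 + 51 = 100
  W = 228 − 100 = 128
Change in W: 128 − 179 = -51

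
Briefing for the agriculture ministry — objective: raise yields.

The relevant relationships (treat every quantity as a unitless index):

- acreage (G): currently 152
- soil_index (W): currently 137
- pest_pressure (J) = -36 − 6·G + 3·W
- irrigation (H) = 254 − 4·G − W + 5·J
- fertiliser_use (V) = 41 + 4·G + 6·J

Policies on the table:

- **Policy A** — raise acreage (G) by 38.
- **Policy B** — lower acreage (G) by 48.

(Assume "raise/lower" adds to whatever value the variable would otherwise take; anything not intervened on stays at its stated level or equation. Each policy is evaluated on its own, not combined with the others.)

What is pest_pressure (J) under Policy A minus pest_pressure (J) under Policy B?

Policy A (G + 38):
  G = 152 + 38 = 190
  W = 137
  J = -36 − 6·190 + 3·137 = -765
Policy B (G − 48):
  G = 152 − 48 = 104
  W = 137
  J = -36 − 6·104 + 3·137 = -249
J: -765 − (-249) = -516

-516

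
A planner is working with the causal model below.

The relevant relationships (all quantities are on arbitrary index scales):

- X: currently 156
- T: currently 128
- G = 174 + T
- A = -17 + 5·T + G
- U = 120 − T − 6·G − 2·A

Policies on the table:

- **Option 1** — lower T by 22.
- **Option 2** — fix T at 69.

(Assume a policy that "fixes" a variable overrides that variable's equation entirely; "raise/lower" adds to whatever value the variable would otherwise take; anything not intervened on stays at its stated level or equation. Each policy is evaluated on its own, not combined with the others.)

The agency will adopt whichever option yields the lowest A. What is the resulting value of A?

Option 1 (T − 22):
  T = 128 − 22 = 106
  G = 174 + 106 = 280
  A = -17 + 5·106 + 280 = 793
Option 2 (T := 69):
  T = 69
  G = 174 + 69 = 243
  A = -17 + 5·69 + 243 = 571
Comparing — Option 1: A=793, Option 2: A=571. Lowest is 571 (Option 2).

571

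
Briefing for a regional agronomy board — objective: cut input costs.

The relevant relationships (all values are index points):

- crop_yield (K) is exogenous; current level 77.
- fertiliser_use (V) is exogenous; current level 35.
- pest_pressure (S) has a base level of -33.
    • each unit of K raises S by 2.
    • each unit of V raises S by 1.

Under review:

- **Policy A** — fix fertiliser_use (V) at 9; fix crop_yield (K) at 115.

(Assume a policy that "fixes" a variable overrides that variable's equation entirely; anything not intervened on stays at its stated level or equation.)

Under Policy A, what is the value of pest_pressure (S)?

Policy A (V := 9, K := 115):
  K = 115
  V = 9
  S = -33 + 2·115 + 9 = 206

206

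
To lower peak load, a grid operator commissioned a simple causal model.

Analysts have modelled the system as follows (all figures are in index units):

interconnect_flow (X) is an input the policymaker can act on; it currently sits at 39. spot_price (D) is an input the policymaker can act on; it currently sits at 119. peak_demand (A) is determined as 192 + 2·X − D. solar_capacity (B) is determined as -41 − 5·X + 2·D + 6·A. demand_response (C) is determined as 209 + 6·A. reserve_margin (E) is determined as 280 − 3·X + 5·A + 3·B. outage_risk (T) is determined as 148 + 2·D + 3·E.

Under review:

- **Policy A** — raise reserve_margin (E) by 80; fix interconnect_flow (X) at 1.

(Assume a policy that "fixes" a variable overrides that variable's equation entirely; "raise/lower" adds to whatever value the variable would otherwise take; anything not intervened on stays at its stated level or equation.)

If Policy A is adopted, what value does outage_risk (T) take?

8360

Policy A (E + 80, X := 1):
  X = 1
  D = 119
  A = 192 + 2·1 − 119 = 75
  B = -41 − 5·1 + 2·119 + 6·75 = 642
  E = 280 − 3·1 + 5·75 + 3·642 (+80 from intervention) = 2658
  T = 148 + 2·119 + 3·2658 = 8360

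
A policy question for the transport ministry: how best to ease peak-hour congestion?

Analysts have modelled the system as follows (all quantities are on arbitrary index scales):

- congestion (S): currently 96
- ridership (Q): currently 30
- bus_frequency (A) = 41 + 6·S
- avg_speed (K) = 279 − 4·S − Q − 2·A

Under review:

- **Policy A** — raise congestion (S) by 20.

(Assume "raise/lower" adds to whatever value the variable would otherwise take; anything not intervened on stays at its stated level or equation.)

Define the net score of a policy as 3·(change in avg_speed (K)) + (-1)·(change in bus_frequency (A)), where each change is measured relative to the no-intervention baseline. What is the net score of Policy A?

-1080

Baseline:
  S = 96
  Q = 30
  A = 41 + 6·96 = 617
  K = 279 − 4·96 − 30 − 2·617 = -1369
Policy A (S + 20):
  S = 96 + 20 = 116
  Q = 30
  A = 41 + 6·116 = 737
  K = 279 − 4·116 − 30 − 2·737 = -1689
ΔK = -1689 − (-1369) = -320; ΔA = 737 − 617 = 120
Score = 3·(-320) + (-1)·120 = -1080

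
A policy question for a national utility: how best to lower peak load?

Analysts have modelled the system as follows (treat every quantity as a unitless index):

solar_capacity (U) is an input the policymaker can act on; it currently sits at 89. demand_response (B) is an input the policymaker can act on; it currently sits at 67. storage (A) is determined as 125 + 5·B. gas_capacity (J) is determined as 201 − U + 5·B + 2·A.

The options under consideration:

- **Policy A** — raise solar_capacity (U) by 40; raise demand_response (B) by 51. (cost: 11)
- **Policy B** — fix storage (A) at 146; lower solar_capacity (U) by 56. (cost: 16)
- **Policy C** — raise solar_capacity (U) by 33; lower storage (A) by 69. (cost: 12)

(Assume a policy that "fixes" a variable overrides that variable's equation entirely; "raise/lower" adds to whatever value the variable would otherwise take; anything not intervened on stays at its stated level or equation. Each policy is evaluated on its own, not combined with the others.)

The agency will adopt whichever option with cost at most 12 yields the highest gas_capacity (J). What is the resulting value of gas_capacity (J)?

Policy A (U + 40, B + 51):
  U = 89 + 40 = 129
  B = 67 + 51 = 118
  A = 125 + 5·118 = 715
  J = 201 − 129 + 5·118 + 2·715 = 2092
Policy C (U + 33, A − 69):
  U = 89 + 33 = 122
  B = 67
  A = 125 + 5·67 (−69 from intervention) = 391
  J = 201 − 122 + 5·67 + 2·391 = 1196
Comparing — Policy A: J=2092, Policy C: J=1196. Highest is 2092 (Policy A).

2092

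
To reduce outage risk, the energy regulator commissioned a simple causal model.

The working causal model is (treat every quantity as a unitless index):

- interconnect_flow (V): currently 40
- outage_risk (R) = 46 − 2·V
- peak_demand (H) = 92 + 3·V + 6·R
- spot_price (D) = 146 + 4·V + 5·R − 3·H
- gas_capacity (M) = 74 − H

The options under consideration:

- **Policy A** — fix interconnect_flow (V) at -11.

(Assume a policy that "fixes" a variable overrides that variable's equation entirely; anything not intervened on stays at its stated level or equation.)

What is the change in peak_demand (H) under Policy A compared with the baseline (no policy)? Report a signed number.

459

Baseline:
  V = 40
  R = 46 − 2·40 = -34
  H = 92 + 3·40 + 6·(-34) = 8
Policy A (V := -11):
  V = -11
  R = 46 − 2·(-11) = 68
  H = 92 + 3·(-11) + 6·68 = 467
Change in H: 467 − 8 = 459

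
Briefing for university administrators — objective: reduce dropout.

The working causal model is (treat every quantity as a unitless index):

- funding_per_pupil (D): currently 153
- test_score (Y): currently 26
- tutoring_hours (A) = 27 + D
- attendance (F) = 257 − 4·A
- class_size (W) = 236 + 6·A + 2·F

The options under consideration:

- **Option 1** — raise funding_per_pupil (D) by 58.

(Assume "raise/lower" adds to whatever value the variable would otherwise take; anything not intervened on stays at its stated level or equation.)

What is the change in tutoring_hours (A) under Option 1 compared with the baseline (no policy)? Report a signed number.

Baseline:
  D = 153
  A = 27 + 153 = 180
Option 1 (D + 58):
  D = 153 + 58 = 211
  A = 27 + 211 = 238
Change in A: 238 − 180 = 58

58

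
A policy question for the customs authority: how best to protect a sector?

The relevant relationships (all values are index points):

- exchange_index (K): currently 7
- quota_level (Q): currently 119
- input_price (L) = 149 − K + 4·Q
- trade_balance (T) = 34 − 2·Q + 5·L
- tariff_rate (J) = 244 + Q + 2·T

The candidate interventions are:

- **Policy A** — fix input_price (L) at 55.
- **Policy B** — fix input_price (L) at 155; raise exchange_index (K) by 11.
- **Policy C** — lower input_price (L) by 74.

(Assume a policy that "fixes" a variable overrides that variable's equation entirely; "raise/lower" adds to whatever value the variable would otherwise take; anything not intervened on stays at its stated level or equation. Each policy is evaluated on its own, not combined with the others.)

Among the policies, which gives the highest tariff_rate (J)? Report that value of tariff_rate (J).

5395

Policy A (L := 55):
  K = 7
  Q = 119
  L = 55
  T = 34 − 2·119 + 5·55 = 71
  J = 244 + 119 + 2·71 = 505
Policy B (L := 155, K + 11):
  K = 7 + 11 = 18
  Q = 119
  L = 155
  T = 34 − 2·119 + 5·155 = 571
  J = 244 + 119 + 2·571 = 1505
Policy C (L − 74):
  K = 7
  Q = 119
  L = 149 − 7 + 4·119 (−74 from intervention) = 544
  T = 34 − 2·119 + 5·544 = 2516
  J = 244 + 119 + 2·2516 = 5395
Comparing — Policy A: J=505, Policy B: J=1505, Policy C: J=5395. Highest is 5395 (Policy C).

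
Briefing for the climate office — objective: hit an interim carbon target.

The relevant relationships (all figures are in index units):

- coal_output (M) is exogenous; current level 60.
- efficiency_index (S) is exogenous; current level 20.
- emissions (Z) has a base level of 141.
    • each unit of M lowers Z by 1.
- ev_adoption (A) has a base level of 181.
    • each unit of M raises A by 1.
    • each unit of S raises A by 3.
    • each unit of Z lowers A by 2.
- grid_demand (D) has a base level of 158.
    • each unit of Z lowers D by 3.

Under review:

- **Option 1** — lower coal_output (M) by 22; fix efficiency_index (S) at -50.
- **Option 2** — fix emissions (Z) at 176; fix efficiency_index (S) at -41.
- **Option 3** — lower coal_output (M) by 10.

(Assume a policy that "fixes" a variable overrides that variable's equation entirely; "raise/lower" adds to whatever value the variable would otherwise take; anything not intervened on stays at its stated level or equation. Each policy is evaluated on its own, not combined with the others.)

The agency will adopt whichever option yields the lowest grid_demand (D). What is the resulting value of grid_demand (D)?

-370

Option 1 (M − 22, S := -50):
  M = 60 − 22 = 38
  Z = 141 − 38 = 103
  D = 158 − 3·103 = -151
Option 2 (Z := 176, S := -41):
  M = 60
  Z = 176
  D = 158 − 3·176 = -370
Option 3 (M − 10):
  M = 60 − 10 = 50
  Z = 141 − 50 = 91
  D = 158 − 3·91 = -115
Comparing — Option 1: D=-151, Option 2: D=-370, Option 3: D=-115. Lowest is -370 (Option 2).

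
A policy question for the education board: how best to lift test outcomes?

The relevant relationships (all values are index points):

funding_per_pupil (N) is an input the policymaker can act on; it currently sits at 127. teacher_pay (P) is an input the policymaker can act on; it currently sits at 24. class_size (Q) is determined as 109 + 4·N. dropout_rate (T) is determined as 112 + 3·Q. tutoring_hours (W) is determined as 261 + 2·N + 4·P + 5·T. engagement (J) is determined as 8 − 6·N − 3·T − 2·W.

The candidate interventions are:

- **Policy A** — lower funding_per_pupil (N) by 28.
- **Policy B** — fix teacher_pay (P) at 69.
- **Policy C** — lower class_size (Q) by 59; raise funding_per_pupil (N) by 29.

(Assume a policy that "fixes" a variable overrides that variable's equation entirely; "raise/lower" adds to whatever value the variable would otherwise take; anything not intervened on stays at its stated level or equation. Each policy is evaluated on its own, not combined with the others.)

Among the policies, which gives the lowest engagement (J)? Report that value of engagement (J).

Policy A (N − 28):
  N = 127 − 28 = 99
  P = 24
  Q = 109 + 4·99 = 505
  T = 112 + 3·505 = 1627
  W = 261 + 2·99 + 4·24 + 5·1627 = 8690
  J = 8 − 6·99 − 3·1627 − 2·8690 = -22847
Policy B (P := 69):
  N = 127
  P = 69
  Q = 109 + 4·127 = 617
  T = 112 + 3·617 = 1963
  W = 261 + 2·127 + 4·69 + 5·1963 = 10606
  J = 8 − 6·127 − 3·1963 − 2·10606 = -27855
Policy C (Q − 59, N + 29):
  N = 127 + 29 = 156
  P = 24
  Q = 109 + 4·156 (−59 from intervention) = 674
  T = 112 + 3·674 = 2134
  W = 261 + 2·156 + 4·24 + 5·2134 = 11339
  J = 8 − 6·156 − 3·2134 − 2·11339 = -30008
Comparing — Policy A: J=-22847, Policy B: J=-27855, Policy C: J=-30008. Lowest is -30008 (Policy C).

-30008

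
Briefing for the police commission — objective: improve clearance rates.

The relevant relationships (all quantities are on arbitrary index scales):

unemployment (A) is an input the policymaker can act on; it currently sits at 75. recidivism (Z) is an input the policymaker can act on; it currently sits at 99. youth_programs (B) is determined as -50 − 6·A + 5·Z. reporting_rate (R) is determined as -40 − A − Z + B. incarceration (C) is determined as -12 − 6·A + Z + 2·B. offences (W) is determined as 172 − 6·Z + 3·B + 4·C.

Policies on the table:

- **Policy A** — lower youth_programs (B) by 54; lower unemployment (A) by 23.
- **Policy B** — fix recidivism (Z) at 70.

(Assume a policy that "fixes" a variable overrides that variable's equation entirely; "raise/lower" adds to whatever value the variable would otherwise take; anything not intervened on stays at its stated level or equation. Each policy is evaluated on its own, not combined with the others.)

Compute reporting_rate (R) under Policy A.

Policy A (B − 54, A − 23):
  A = 75 − 23 = 52
  Z = 99
  B = -50 − 6·52 + 5·99 (−54 from intervention) = 79
  R = -40 − 52 − 99 + 79 = -112

-112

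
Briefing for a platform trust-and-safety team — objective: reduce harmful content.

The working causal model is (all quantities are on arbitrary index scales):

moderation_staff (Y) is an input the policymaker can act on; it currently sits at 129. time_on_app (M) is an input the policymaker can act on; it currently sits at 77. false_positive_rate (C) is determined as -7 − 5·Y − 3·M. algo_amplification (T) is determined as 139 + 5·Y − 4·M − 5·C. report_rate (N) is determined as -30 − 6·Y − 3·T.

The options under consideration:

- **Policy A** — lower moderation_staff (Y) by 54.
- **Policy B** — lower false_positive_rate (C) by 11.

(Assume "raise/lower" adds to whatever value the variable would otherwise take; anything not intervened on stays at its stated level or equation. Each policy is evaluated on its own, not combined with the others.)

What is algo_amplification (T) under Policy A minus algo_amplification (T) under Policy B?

Policy A (Y − 54):
  Y = 129 − 54 = 75
  M = 77
  C = -7 − 5·75 − 3·77 = -613
  T = 139 + 5·75 − 4·77 − 5·(-613) = 3271
Policy B (C − 11):
  Y = 129
  M = 77
  C = -7 − 5·129 − 3·77 (−11 from intervention) = -894
  T = 139 + 5·129 − 4·77 − 5·(-894) = 4946
T: 3271 − 4946 = -1675

-1675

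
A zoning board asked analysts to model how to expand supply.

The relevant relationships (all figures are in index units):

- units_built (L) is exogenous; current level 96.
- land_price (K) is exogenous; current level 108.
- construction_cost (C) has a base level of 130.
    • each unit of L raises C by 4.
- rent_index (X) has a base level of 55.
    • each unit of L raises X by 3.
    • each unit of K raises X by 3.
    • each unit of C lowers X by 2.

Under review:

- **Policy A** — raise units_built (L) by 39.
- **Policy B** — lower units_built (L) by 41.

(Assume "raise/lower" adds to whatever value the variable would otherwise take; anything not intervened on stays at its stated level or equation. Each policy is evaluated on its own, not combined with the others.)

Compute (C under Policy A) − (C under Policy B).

320

Policy A (L + 39):
  L = 96 + 39 = 135
  C = 130 + 4·135 = 670
Policy B (L − 41):
  L = 96 − 41 = 55
  C = 130 + 4·55 = 350
C: 670 − 350 = 320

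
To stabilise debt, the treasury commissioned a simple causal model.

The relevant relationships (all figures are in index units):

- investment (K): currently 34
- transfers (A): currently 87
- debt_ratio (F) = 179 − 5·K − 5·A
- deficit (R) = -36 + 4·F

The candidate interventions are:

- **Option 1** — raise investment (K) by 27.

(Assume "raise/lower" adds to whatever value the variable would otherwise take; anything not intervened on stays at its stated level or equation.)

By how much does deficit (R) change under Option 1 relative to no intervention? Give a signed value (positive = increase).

Baseline:
  K = 34
  A = 87
  F = 179 − 5·34 − 5·87 = -426
  R = -36 + 4·(-426) = -1740
Option 1 (K + 27):
  K = 34 + 27 = 61
  A = 87
  F = 179 − 5·61 − 5·87 = -561
  R = -36 + 4·(-561) = -2280
Change in R: -2280 − (-1740) = -540

-540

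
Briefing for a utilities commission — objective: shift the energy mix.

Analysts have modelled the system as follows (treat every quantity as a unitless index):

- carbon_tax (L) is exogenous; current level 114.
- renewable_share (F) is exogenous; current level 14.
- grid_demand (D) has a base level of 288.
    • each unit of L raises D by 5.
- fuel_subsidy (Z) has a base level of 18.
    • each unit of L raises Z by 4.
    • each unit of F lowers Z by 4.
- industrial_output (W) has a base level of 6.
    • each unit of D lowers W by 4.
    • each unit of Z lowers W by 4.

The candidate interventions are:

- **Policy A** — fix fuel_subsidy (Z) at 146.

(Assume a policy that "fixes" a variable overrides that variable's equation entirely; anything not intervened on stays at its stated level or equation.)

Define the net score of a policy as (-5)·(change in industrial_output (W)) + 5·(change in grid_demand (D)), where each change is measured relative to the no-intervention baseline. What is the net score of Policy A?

Baseline:
  L = 114
  F = 14
  D = 288 + 5·114 = 858
  Z = 18 + 4·114 − 4·14 = 418
  W = 6 − 4·858 − 4·418 = -5098
Policy A (Z := 146):
  L = 114
  F = 14
  D = 288 + 5·114 = 858
  Z = 146
  W = 6 − 4·858 − 4·146 = -4010
ΔW = -4010 − (-5098) = 1088; ΔD = 858 − 858 = 0
Score = (-5)·1088 + 5·0 = -5440

-5440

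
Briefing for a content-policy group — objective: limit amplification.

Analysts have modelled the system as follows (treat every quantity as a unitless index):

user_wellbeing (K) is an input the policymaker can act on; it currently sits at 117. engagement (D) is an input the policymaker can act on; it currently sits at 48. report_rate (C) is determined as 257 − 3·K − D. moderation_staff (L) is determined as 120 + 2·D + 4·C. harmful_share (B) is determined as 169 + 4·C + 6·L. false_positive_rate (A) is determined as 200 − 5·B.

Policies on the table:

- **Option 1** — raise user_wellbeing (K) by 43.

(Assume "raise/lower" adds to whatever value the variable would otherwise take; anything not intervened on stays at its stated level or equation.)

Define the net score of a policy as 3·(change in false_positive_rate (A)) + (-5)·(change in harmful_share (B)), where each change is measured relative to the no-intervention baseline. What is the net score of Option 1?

Baseline:
  K = 117
  D = 48
  C = 257 − 3·117 − 48 = -142
  L = 120 + 2·48 + 4·(-142) = -352
  B = 169 + 4·(-142) + 6·(-352) = -2511
  A = 200 − 5·(-2511) = 12755
Option 1 (K + 43):
  K = 117 + 43 = 160
  D = 48
  C = 257 − 3·160 − 48 = -271
  L = 120 + 2·48 + 4·(-271) = -868
  B = 169 + 4·(-271) + 6·(-868) = -6123
  A = 200 − 5·(-6123) = 30815
ΔA = 30815 − 12755 = 18060; ΔB = -6123 − (-2511) = -3612
Score = 3·18060 + (-5)·(-3612) = 72240

72240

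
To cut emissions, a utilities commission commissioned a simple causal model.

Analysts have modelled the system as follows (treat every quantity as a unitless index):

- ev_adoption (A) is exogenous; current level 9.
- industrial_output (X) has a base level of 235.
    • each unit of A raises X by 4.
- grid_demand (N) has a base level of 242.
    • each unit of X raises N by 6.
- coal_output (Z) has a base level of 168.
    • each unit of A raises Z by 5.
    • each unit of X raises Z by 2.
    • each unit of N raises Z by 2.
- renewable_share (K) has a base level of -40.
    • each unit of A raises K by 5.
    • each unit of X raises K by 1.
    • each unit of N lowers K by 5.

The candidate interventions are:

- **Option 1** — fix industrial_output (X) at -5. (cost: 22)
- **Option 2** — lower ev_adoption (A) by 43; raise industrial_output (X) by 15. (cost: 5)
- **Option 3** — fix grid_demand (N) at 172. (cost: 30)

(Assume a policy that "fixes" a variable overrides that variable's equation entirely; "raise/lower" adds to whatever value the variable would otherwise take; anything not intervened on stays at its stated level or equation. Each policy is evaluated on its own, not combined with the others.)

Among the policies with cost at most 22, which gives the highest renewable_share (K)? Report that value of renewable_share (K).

Option 1 (X := -5):
  A = 9
  X = -5
  N = 242 + 6·(-5) = 212
  K = -40 + 5·9 + (-5) − 5·212 = -1060
Option 2 (A − 43, X + 15):
  A = 9 − 43 = -34
  X = 235 + 4·(-34) (+15 from intervention) = 114
  N = 242 + 6·114 = 926
  K = -40 + 5·(-34) + 114 − 5·926 = -4726
Comparing — Option 1: K=-1060, Option 2: K=-4726. Highest is -1060 (Option 1).

-1060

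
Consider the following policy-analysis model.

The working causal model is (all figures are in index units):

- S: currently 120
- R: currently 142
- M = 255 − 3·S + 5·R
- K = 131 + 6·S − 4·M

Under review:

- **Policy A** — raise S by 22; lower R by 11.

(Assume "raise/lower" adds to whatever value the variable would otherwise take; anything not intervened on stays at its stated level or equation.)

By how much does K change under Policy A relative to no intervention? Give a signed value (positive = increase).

Baseline:
  S = 120
  R = 142
  M = 255 − 3·120 + 5·142 = 605
  K = 131 + 6·120 − 4·605 = -1569
Policy A (S + 22, R − 11):
  S = 120 + 22 = 142
  R = 142 − 11 = 131
  M = 255 − 3·142 + 5·131 = 484
  K = 131 + 6·142 − 4·484 = -953
Change in K: -953 − (-1569) = 616

616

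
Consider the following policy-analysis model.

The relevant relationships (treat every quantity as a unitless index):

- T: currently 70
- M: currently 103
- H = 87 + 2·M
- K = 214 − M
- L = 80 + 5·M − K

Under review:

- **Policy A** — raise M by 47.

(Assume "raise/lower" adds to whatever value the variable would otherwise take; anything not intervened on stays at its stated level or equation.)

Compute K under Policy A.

Policy A (M + 47):
  M = 103 + 47 = 150
  K = 214 − 150 = 64

64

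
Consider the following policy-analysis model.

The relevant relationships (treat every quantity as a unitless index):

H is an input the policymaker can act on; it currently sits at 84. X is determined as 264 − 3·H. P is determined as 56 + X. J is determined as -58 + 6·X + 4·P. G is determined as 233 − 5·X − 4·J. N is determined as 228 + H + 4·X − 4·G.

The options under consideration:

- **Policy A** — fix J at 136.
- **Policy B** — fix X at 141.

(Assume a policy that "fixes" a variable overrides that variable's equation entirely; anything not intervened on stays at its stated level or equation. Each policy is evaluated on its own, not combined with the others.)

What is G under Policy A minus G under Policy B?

Policy A (J := 136):
  H = 84
  X = 264 − 3·84 = 12
  P = 56 + 12 = 68
  J = 136
  G = 233 − 5·12 − 4·136 = -371
Policy B (X := 141):
  H = 84
  X = 141
  P = 56 + 141 = 197
  J = -58 + 6·141 + 4·197 = 1576
  G = 233 − 5·141 − 4·1576 = -6776
G: -371 − (-6776) = 6405

6405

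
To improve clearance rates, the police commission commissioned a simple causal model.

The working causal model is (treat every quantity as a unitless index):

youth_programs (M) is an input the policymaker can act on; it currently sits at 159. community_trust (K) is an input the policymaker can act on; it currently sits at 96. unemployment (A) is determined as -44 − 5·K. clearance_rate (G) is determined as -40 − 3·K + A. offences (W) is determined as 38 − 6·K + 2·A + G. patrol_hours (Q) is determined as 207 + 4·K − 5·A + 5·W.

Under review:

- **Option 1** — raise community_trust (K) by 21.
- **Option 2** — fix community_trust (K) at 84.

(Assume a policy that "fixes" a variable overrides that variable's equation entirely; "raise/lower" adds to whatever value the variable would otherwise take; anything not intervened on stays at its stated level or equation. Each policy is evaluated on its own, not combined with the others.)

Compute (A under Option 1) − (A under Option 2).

Option 1 (K + 21):
  K = 96 + 21 = 117
  A = -44 − 5·117 = -629
Option 2 (K := 84):
  K = 84
  A = -44 − 5·84 = -464
A: -629 − (-464) = -165

-165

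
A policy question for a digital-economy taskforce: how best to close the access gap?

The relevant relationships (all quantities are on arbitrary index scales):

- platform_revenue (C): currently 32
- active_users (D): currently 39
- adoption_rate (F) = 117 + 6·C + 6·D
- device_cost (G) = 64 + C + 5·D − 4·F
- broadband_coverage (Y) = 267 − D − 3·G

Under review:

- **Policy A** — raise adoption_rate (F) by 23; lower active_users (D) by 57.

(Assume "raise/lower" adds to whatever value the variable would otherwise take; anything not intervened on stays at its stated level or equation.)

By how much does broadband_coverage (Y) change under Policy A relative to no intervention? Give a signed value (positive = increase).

-2916

Baseline:
  C = 32
  D = 39
  F = 117 + 6·32 + 6·39 = 543
  G = 64 + 32 + 5·39 − 4·543 = -1881
  Y = 267 − 39 − 3·(-1881) = 5871
Policy A (F + 23, D − 57):
  C = 32
  D = 39 − 57 = -18
  F = 117 + 6·32 + 6·(-18) (+23 from intervention) = 224
  G = 64 + 32 + 5·(-18) − 4·224 = -890
  Y = 267 − (-18) − 3·(-890) = 2955
Change in Y: 2955 − 5871 = -2916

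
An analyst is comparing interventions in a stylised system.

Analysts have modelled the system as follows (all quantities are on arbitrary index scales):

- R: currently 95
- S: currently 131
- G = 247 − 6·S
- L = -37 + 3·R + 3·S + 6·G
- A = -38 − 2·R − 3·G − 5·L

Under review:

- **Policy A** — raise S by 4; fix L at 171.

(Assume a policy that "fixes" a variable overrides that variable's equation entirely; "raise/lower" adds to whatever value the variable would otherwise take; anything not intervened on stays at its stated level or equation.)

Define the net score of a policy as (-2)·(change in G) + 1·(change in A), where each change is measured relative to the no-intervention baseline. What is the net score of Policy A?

-13700

Baseline:
  R = 95
  S = 131
  G = 247 − 6·131 = -539
  L = -37 + 3·95 + 3·131 + 6·(-539) = -2593
  A = -38 − 2·95 − 3·(-539) − 5·(-2593) = 14354
Policy A (S + 4, L := 171):
  R = 95
  S = 131 + 4 = 135
  G = 247 − 6·135 = -563
  L = 171
  A = -38 − 2·95 − 3·(-563) − 5·171 = 606
ΔG = -563 − (-539) = -24; ΔA = 606 − 14354 = -13748
Score = (-2)·(-24) + 1·(-13748) = -13700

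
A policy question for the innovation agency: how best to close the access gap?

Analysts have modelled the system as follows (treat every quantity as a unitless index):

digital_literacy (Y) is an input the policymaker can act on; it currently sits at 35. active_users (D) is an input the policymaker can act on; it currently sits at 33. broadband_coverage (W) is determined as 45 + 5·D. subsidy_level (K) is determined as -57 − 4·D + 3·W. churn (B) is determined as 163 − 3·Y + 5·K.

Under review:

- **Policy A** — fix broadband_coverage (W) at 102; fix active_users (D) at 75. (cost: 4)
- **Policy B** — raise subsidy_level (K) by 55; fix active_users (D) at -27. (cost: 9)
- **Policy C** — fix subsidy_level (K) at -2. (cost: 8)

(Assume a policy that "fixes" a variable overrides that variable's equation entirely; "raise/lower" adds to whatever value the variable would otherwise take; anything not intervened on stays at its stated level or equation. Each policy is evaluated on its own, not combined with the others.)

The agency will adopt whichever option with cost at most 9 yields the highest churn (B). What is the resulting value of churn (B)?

Policy A (W := 102, D := 75):
  Y = 35
  D = 75
  W = 102
  K = -57 − 4·75 + 3·102 = -51
  B = 163 − 3·35 + 5·(-51) = -197
Policy B (K + 55, D := -27):
  Y = 35
  D = -27
  W = 45 + 5·(-27) = -90
  K = -57 − 4·(-27) + 3·(-90) (+55 from intervention) = -164
  B = 163 − 3·35 + 5·(-164) = -762
Policy C (K := -2):
  Y = 35
  D = 33
  W = 45 + 5·33 = 210
  K = -2
  B = 163 − 3·35 + 5·(-2) = 48
Comparing — Policy A: B=-197, Policy B: B=-762, Policy C: B=48. Highest is 48 (Policy C).

48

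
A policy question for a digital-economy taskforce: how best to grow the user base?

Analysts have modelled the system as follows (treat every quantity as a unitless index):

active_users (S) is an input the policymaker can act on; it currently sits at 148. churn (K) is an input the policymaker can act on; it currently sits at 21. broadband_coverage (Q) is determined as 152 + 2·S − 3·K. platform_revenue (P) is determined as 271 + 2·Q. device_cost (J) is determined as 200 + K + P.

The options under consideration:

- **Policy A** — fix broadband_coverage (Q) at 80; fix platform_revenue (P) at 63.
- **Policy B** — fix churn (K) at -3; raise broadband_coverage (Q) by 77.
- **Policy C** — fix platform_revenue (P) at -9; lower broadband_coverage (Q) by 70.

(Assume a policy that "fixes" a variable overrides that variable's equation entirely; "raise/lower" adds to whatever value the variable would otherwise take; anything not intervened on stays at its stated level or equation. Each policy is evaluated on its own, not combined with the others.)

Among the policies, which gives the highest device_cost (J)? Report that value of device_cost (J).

Policy A (Q := 80, P := 63):
  S = 148
  K = 21
  Q = 80
  P = 63
  J = 200 + 21 + 63 = 284
Policy B (K := -3, Q + 77):
  S = 148
  K = -3
  Q = 152 + 2·148 − 3·(-3) (+77 from intervention) = 534
  P = 271 + 2·534 = 1339
  J = 200 + (-3) + 1339 = 1536
Policy C (P := -9, Q − 70):
  S = 148
  K = 21
  Q = 152 + 2·148 − 3·21 (−70 from intervention) = 315
  P = -9
  J = 200 + 21 + (-9) = 212
Comparing — Policy A: J=284, Policy B: J=1536, Policy C: J=212. Highest is 1536 (Policy B).

1536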